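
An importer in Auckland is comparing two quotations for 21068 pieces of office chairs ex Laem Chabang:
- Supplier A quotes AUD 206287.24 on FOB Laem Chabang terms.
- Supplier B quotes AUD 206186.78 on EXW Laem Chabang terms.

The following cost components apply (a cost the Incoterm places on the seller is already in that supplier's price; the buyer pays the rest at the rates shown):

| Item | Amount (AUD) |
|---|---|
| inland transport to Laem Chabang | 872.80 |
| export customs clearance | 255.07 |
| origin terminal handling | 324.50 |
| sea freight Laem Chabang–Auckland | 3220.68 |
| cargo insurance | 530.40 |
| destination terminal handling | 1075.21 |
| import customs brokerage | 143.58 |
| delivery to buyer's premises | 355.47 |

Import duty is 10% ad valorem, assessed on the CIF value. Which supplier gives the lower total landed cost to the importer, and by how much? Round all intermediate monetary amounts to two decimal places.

Supplier A (FOB):
CIF value = FOB price + freight + insurance = 206287.24 + 3220.68 + 530.40 = 210038.32
Import duty = 210038.32 × 10% = 21003.83
Buyer bears (A): 3220.68 + 530.40 + 1075.21 + 143.58 + 355.47 = 5325.34
Landed cost (A) = invoice 206287.24 + 5325.34 + duty 21003.83 = 232616.41
Supplier B (EXW):
CIF value = EXW price + inland to port + export clearance + origin terminal + freight + insurance = 206186.78 + 872.80 + 255.07 + 324.50 + 3220.68 + 530.40 = 211390.23
Import duty = 211390.23 × 10% = 21139.02
Buyer bears (B): 872.80 + 255.07 + 324.50 + 3220.68 + 530.40 + 1075.21 + 143.58 + 355.47 = 6777.71
Landed cost (B) = invoice 206186.78 + 6777.71 + duty 21139.02 = 234103.51
Difference = |232616.41 − 234103.51| = 1487.10

Supplier A is cheaper by AUD 1487.10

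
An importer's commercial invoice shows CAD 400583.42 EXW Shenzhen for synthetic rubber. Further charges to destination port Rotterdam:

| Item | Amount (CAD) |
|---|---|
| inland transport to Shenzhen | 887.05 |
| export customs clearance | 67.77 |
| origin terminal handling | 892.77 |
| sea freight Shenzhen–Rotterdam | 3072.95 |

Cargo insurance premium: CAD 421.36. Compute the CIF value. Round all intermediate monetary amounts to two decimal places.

CIF = EXW price + pre-shipment costs + freight + insurance
CIF = 400583.42 + 887.05 + 67.77 + 892.77 + 3072.95 + 421.36 = 405925.32

CIF value: CAD 405925.32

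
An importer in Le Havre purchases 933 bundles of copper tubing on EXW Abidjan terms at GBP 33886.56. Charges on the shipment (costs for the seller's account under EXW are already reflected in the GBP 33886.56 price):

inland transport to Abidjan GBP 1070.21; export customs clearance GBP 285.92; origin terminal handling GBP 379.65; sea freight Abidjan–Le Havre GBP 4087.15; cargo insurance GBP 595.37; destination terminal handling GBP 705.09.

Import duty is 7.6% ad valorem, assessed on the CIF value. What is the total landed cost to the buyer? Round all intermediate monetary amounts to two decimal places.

Total landed cost: GBP 44073.12

EXW: the seller makes goods available at their premises; the buyer bears all onward costs.
CIF value = EXW price + inland to port + export clearance + origin terminal + freight + insurance = 33886.56 + 1070.21 + 285.92 + 379.65 + 4087.15 + 595.37 = 40304.86
Import duty = 40304.86 × 7.6% = 3063.17
Buyer bears: inland to port 1070.21 + export clearance 285.92 + origin terminal 379.65 + freight 4087.15 + insurance 595.37 + destination terminal 705.09 + duty 3063.17 = 10186.56
Landed cost = invoice 33886.56 + 10186.56 = 44073.12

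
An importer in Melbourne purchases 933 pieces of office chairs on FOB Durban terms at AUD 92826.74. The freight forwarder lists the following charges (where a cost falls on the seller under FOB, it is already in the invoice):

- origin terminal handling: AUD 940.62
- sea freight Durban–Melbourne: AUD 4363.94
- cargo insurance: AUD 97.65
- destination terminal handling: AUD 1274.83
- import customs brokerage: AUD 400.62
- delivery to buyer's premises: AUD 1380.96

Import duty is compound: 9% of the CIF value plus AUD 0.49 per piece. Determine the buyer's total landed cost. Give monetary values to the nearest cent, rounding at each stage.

Total landed cost: AUD 109557.86

FOB: the seller bears costs until goods are on board at the origin port; the buyer bears freight, insurance and all costs thereafter.
Already in the invoice (seller's account under FOB): origin terminal — exclude.
CIF value = FOB price + freight + insurance = 92826.74 + 4363.94 + 97.65 = 97288.33
Ad valorem component: 97288.33 × 9% = 8755.95
Specific component: 933 × 0.49 = 457.17
Import duty = 8755.95 + 457.17 = 9213.12
Buyer bears: freight 4363.94 + insurance 97.65 + destination terminal 1274.83 + brokerage 400.62 + delivery 1380.96 + duty 9213.12 = 16731.12
Landed cost = invoice 92826.74 + 16731.12 = 109557.86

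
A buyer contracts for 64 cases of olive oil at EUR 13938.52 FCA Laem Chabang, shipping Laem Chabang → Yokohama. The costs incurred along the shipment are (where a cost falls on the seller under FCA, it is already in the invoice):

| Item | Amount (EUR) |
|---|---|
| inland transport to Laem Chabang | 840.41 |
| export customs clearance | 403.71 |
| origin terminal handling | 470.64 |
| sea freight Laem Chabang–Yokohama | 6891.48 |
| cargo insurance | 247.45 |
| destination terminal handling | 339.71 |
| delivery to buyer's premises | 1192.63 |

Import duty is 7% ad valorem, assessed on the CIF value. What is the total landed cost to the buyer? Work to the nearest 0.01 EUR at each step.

FCA: the seller delivers export-cleared goods to the carrier; the buyer bears costs from that point.
Already in the invoice (seller's account under FCA): inland to port, export clearance — exclude.
CIF value = FCA price + origin terminal + freight + insurance = 13938.52 + 470.64 + 6891.48 + 247.45 = 21548.09
Import duty = 21548.09 × 7% = 1508.37
Buyer bears: origin terminal 470.64 + freight 6891.48 + insurance 247.45 + destination terminal 339.71 + delivery 1192.63 + duty 1508.37 = 10650.28
Landed cost = invoice 13938.52 + 10650.28 = 24588.80

Total landed cost: EUR 24588.80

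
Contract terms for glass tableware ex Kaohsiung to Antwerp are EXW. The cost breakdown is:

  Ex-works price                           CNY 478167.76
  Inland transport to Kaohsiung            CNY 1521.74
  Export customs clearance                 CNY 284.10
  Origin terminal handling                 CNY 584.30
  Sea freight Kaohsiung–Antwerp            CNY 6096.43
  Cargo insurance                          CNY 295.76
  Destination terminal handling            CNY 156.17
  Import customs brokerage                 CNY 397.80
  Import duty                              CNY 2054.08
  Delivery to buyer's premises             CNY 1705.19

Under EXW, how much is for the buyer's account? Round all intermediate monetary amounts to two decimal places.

Buyer's account: CNY 13095.57

EXW: the seller makes goods available at their premises; the buyer bears all onward costs.
Seller's account: goods 478167.76 = 478167.76
Buyer's account: inland to port 1521.74 + export clearance 284.10 + origin terminal 584.30 + freight 6096.43 + insurance 295.76 + destination terminal 156.17 + brokerage 397.80 + duty 2054.08 + delivery 1705.19 = 13095.57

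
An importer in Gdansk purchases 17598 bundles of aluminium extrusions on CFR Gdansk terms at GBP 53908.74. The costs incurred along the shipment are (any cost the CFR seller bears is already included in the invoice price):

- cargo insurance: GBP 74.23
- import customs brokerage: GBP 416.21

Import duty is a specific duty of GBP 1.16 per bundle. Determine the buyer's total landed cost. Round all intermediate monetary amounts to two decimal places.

Total landed cost: GBP 74812.86

CFR: the seller pays costs through ocean freight to the destination port, but not insurance.
CIF value = CFR price + insurance = 53908.74 + 74.23 = 53982.97
Import duty = 17598 × 1.16 = 20413.68
Buyer bears: insurance 74.23 + brokerage 416.21 + duty 20413.68 = 20904.12
Landed cost = invoice 53908.74 + 20904.12 = 74812.86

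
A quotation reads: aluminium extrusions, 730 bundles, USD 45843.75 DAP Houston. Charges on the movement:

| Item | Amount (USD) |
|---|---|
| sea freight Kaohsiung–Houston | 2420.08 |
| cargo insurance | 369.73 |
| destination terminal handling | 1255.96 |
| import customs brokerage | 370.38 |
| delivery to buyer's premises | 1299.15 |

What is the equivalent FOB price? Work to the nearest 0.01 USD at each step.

FOB price: USD 40498.83

Not relevant to the conversion: brokerage — on the buyer under both terms; not part of either seller's price.
From DAP to FOB, the seller no longer bears: freight, insurance, destination terminal, delivery.
FOB price = 45843.75 − 2420.08 − 369.73 − 1255.96 − 1299.15 = 40498.83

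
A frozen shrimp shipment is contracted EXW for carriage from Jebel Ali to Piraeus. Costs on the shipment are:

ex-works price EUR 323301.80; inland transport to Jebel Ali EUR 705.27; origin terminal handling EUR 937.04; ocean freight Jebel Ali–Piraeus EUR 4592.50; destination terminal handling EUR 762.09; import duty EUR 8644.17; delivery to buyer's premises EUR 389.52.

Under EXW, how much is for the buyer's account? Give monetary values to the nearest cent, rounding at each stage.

EXW: the seller makes goods available at their premises; the buyer bears all onward costs.
Seller's account: goods 323301.80 = 323301.80
Buyer's account: inland to port 705.27 + origin terminal 937.04 + freight 4592.50 + destination terminal 762.09 + duty 8644.17 + delivery 389.52 = 16030.59

Buyer's account: EUR 16030.59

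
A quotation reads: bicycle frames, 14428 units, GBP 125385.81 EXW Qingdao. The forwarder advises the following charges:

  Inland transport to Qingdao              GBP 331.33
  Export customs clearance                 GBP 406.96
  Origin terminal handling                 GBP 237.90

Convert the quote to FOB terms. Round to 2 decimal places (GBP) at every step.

FOB price: GBP 126362.00

From EXW to FOB, the seller additionally bears: inland to port, export clearance, origin terminal.
FOB price = 125385.81 + 331.33 + 406.96 + 237.90 = 126362.00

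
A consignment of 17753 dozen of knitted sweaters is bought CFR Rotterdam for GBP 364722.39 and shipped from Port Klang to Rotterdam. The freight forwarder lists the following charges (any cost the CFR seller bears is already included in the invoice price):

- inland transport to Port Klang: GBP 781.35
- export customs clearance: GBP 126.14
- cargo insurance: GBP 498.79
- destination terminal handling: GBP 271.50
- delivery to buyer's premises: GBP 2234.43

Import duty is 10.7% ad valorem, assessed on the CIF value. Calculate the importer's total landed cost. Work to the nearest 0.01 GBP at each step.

Total landed cost: GBP 406805.78

CFR: the seller pays costs through ocean freight to the destination port, but not insurance.
Already in the invoice (seller's account under CFR): inland to port, export clearance — exclude.
CIF value = CFR price + insurance = 364722.39 + 498.79 = 365221.18
Import duty = 365221.18 × 10.7% = 39078.67
Buyer bears: insurance 498.79 + destination terminal 271.50 + delivery 2234.43 + duty 39078.67 = 42083.39
Landed cost = invoice 364722.39 + 42083.39 = 406805.78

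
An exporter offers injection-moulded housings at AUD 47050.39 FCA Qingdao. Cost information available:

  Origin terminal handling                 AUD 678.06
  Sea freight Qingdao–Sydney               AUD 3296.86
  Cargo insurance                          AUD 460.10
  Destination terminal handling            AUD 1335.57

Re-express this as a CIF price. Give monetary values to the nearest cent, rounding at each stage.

Not relevant to the conversion: destination terminal — on the buyer under both terms; not part of either seller's price.
From FCA to CIF, the seller additionally bears: origin terminal, freight, insurance.
CIF price = 47050.39 + 678.06 + 3296.86 + 460.10 = 51485.41

CIF price: AUD 51485.41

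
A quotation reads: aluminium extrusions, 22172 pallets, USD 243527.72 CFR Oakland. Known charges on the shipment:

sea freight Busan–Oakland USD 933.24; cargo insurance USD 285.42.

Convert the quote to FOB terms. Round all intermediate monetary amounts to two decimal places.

FOB price: USD 242594.48

Not relevant to the conversion: insurance — on the buyer under both terms; not part of either seller's price.
From CFR to FOB, the seller no longer bears: freight.
FOB price = 243527.72 − 933.24 = 242594.48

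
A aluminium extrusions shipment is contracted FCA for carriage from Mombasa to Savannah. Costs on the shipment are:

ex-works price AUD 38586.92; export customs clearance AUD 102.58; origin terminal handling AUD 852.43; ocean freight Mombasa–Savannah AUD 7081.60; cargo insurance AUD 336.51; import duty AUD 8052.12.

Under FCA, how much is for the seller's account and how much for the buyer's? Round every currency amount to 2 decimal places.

Seller: AUD 38689.50; buyer: AUD 16322.66

FCA: the seller delivers export-cleared goods to the carrier; the buyer bears costs from that point.
Seller's account: goods 38586.92 + export clearance 102.58 = 38689.50
Buyer's account: origin terminal 852.43 + freight 7081.60 + insurance 336.51 + duty 8052.12 = 16322.66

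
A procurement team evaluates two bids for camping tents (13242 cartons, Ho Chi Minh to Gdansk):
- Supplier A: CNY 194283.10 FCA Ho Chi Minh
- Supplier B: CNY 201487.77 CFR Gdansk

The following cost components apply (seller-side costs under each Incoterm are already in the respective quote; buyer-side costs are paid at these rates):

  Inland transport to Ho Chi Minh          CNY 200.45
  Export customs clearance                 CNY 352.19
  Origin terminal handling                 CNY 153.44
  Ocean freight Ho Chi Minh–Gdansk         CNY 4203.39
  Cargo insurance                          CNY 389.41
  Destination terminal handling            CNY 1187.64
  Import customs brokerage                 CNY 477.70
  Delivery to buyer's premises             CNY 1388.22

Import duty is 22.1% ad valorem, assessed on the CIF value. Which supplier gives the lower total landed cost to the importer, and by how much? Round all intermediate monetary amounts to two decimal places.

Supplier A (FCA):
CIF value = FCA price + origin terminal + freight + insurance = 194283.10 + 153.44 + 4203.39 + 389.41 = 199029.34
Import duty = 199029.34 × 22.1% = 43985.48
Buyer bears (A): 153.44 + 4203.39 + 389.41 + 1187.64 + 477.70 + 1388.22 = 7799.80
Landed cost (A) = invoice 194283.10 + 7799.80 + duty 43985.48 = 246068.38
Supplier B (CFR):
CIF value = CFR price + insurance = 201487.77 + 389.41 = 201877.18
Import duty = 201877.18 × 22.1% = 44614.86
Buyer bears (B): 389.41 + 1187.64 + 477.70 + 1388.22 = 3442.97
Landed cost (B) = invoice 201487.77 + 3442.97 + duty 44614.86 = 249545.60
Difference = |246068.38 − 249545.60| = 3477.22

Supplier A is cheaper by CNY 3477.22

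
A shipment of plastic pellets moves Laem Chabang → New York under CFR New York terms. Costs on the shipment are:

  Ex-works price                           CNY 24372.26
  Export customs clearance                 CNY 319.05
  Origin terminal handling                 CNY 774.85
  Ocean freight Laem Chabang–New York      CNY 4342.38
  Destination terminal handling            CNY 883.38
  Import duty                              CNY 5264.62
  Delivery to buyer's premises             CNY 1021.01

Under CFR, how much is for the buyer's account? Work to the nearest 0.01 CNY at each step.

Buyer's account: CNY 7169.01

CFR: the seller pays costs through ocean freight to the destination port, but not insurance.
Seller's account: goods 24372.26 + export clearance 319.05 + origin terminal 774.85 + freight 4342.38 = 29808.54
Buyer's account: destination terminal 883.38 + duty 5264.62 + delivery 1021.01 = 7169.01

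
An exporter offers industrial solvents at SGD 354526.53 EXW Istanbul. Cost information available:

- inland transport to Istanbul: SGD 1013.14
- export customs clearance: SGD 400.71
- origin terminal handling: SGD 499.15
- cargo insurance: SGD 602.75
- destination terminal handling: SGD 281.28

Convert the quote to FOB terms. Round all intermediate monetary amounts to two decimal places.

FOB price: SGD 356439.53

Not relevant to the conversion: insurance, destination terminal — on the buyer under both terms; not part of either seller's price.
From EXW to FOB, the seller additionally bears: inland to port, export clearance, origin terminal.
FOB price = 354526.53 + 1013.14 + 400.71 + 499.15 = 356439.53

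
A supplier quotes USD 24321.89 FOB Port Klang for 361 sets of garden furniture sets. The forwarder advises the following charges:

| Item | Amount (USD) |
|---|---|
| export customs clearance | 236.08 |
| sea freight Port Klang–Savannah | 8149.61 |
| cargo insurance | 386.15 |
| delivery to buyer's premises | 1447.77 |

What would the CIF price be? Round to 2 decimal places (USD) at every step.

Not relevant to the conversion: export clearance — on the seller under both FOB and CIF; already in the FOB price and stays in the CIF price. delivery — on the buyer under both terms; not part of either seller's price.
From FOB to CIF, the seller additionally bears: freight, insurance.
CIF price = 24321.89 + 8149.61 + 386.15 = 32857.65

CIF price: USD 32857.65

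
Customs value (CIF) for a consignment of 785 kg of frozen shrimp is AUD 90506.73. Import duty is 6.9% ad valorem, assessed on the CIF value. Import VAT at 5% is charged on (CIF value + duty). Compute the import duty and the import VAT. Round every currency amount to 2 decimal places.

Import duty = 90506.73 × 6.9% = 6244.96
VAT base = CIF + duty = 90506.73 + 6244.96 = 96751.69
Import VAT = 96751.69 × 5% = 4837.58

Import duty: AUD 6244.96; import VAT: AUD 4837.58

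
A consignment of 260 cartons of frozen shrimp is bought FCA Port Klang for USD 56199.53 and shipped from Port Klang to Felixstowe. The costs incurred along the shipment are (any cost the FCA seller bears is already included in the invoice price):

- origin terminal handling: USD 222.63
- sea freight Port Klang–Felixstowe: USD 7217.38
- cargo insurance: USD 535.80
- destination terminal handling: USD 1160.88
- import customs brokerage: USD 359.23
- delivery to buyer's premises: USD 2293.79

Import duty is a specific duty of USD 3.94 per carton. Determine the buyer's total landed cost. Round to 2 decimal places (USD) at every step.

Total landed cost: USD 69013.64

FCA: the seller delivers export-cleared goods to the carrier; the buyer bears costs from that point.
CIF value = FCA price + origin terminal + freight + insurance = 56199.53 + 222.63 + 7217.38 + 535.80 = 64175.34
Import duty = 260 × 3.94 = 1024.40
Buyer bears: origin terminal 222.63 + freight 7217.38 + insurance 535.80 + destination terminal 1160.88 + brokerage 359.23 + delivery 2293.79 + duty 1024.40 = 12814.11
Landed cost = invoice 56199.53 + 12814.11 = 69013.64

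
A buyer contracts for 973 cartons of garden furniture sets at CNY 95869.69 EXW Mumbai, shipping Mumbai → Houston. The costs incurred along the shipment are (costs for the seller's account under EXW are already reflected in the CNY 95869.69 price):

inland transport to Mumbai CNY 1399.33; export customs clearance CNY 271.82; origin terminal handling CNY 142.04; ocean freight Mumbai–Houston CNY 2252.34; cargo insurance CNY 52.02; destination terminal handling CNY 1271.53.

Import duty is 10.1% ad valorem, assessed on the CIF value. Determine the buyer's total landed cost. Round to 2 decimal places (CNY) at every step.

EXW: the seller makes goods available at their premises; the buyer bears all onward costs.
CIF value = EXW price + inland to port + export clearance + origin terminal + freight + insurance = 95869.69 + 1399.33 + 271.82 + 142.04 + 2252.34 + 52.02 = 99987.24
Import duty = 99987.24 × 10.1% = 10098.71
Buyer bears: inland to port 1399.33 + export clearance 271.82 + origin terminal 142.04 + freight 2252.34 + insurance 52.02 + destination terminal 1271.53 + duty 10098.71 = 15487.79
Landed cost = invoice 95869.69 + 15487.79 = 111357.48

Total landed cost: CNY 111357.48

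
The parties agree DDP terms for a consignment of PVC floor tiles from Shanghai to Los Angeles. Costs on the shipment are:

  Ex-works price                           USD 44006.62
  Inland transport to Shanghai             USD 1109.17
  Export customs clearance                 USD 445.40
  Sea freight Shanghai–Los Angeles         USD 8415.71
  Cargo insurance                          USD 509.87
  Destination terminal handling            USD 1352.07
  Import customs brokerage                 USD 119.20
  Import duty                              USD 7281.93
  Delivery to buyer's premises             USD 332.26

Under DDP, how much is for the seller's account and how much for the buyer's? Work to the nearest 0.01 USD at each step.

DDP: the seller bears all costs including import duty.
Seller's account: goods 44006.62 + inland to port 1109.17 + export clearance 445.40 + freight 8415.71 + insurance 509.87 + destination terminal 1352.07 + brokerage 119.20 + duty 7281.93 + delivery 332.26 = 63572.23
Buyer's account: 0.00

Seller: USD 63572.23; buyer: USD 0.00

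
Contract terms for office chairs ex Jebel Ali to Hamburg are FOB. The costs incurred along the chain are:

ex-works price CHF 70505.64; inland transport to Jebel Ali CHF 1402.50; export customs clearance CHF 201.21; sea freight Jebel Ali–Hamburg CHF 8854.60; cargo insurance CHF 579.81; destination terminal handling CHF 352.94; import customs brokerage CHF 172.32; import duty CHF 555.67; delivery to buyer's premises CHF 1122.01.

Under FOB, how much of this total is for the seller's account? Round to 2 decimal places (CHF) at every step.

Seller's account: CHF 72109.35

FOB: the seller bears costs until goods are on board at the origin port; the buyer bears freight, insurance and all costs thereafter.
Seller's account: goods 70505.64 + inland to port 1402.50 + export clearance 201.21 = 72109.35
Buyer's account: freight 8854.60 + insurance 579.81 + destination terminal 352.94 + brokerage 172.32 + duty 555.67 + delivery 1122.01 = 11637.35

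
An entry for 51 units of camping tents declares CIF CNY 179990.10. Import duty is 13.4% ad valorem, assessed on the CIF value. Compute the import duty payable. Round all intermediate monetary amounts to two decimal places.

Import duty: CNY 24118.67

Import duty = 179990.10 × 13.4% = 24118.67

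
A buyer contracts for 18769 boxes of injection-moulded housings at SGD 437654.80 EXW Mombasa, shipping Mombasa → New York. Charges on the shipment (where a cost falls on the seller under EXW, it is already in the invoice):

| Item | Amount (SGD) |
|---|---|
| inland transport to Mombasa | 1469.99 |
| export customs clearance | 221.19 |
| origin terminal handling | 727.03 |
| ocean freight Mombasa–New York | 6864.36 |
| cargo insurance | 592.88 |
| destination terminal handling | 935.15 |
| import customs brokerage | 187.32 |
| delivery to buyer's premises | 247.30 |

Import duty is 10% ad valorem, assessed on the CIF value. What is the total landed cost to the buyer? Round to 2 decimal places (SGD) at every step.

Total landed cost: SGD 493653.05

EXW: the seller makes goods available at their premises; the buyer bears all onward costs.
CIF value = EXW price + inland to port + export clearance + origin terminal + freight + insurance = 437654.80 + 1469.99 + 221.19 + 727.03 + 6864.36 + 592.88 = 447530.25
Import duty = 447530.25 × 10% = 44753.03
Buyer bears: inland to port 1469.99 + export clearance 221.19 + origin terminal 727.03 + freight 6864.36 + insurance 592.88 + destination terminal 935.15 + brokerage 187.32 + delivery 247.30 + duty 44753.03 = 55998.25
Landed cost = invoice 437654.80 + 55998.25 = 493653.05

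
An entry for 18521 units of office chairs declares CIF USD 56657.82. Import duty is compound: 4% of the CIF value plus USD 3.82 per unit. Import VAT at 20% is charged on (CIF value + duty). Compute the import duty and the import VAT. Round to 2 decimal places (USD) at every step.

Ad valorem component: 56657.82 × 4% = 2266.31
Specific component: 18521 × 3.82 = 70750.22
Import duty = 2266.31 + 70750.22 = 73016.53
VAT base = CIF + duty = 56657.82 + 73016.53 = 129674.35
Import VAT = 129674.35 × 20% = 25934.87

Import duty: USD 73016.53; import VAT: USD 25934.87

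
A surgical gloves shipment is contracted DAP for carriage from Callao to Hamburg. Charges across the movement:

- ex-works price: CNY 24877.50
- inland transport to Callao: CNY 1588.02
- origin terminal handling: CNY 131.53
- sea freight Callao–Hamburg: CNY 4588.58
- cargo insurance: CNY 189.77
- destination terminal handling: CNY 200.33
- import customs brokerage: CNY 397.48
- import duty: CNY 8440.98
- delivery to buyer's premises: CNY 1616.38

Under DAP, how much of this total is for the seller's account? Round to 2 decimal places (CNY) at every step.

DAP: the seller bears all costs to the named destination except import duty and clearance.
Seller's account: goods 24877.50 + inland to port 1588.02 + origin terminal 131.53 + freight 4588.58 + insurance 189.77 + destination terminal 200.33 + delivery 1616.38 = 33192.11
Buyer's account: brokerage 397.48 + duty 8440.98 = 8838.46

Seller's account: CNY 33192.11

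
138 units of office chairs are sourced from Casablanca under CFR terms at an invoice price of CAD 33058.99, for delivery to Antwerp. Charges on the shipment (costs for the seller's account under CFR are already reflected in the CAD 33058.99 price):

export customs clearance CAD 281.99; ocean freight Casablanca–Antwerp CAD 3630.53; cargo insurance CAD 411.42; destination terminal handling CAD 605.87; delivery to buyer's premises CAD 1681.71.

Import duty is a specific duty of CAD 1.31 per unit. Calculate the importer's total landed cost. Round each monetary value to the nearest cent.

Total landed cost: CAD 35938.77

CFR: the seller pays costs through ocean freight to the destination port, but not insurance.
Already in the invoice (seller's account under CFR): export clearance, freight — exclude.
CIF value = CFR price + insurance = 33058.99 + 411.42 = 33470.41
Import duty = 138 × 1.31 = 180.78
Buyer bears: insurance 411.42 + destination terminal 605.87 + delivery 1681.71 + duty 180.78 = 2879.78
Landed cost = invoice 33058.99 + 2879.78 = 35938.77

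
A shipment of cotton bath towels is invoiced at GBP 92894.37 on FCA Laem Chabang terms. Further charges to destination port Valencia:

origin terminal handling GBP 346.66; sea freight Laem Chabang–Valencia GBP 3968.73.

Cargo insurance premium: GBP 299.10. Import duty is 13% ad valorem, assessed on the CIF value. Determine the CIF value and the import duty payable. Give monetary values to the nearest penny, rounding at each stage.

CIF value: GBP 97508.86; import duty: GBP 12676.15

CIF = FCA price + pre-shipment costs + freight + insurance
CIF = 92894.37 + 346.66 + 3968.73 + 299.10 = 97508.86
Import duty = 97508.86 × 13% = 12676.15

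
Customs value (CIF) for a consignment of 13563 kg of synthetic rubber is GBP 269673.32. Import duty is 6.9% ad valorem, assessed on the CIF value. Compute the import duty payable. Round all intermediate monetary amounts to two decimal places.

Import duty: GBP 18607.46

Import duty = 269673.32 × 6.9% = 18607.46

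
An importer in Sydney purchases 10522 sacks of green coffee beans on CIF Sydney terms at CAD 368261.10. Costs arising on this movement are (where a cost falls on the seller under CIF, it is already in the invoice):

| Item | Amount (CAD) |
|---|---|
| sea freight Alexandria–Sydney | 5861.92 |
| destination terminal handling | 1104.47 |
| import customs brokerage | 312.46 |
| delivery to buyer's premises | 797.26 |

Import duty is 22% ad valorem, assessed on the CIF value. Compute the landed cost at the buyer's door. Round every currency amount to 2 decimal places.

Total landed cost: CAD 451492.73

CIF: the seller pays costs through ocean freight and marine insurance to the destination port.
Already in the invoice (seller's account under CIF): freight — exclude.
The CIF price already equals the CIF value: 368261.10
Import duty = 368261.10 × 22% = 81017.44
Buyer bears: destination terminal 1104.47 + brokerage 312.46 + delivery 797.26 + duty 81017.44 = 83231.63
Landed cost = invoice 368261.10 + 83231.63 = 451492.73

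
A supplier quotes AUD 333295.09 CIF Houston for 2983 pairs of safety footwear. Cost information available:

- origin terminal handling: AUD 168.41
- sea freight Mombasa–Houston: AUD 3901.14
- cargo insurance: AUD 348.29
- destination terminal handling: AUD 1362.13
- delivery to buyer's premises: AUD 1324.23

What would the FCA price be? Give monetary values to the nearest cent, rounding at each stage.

FCA price: AUD 328877.25

Not relevant to the conversion: delivery, destination terminal — on the buyer under both terms; not part of either seller's price.
From CIF to FCA, the seller no longer bears: origin terminal, freight, insurance.
FCA price = 333295.09 − 168.41 − 3901.14 − 348.29 = 328877.25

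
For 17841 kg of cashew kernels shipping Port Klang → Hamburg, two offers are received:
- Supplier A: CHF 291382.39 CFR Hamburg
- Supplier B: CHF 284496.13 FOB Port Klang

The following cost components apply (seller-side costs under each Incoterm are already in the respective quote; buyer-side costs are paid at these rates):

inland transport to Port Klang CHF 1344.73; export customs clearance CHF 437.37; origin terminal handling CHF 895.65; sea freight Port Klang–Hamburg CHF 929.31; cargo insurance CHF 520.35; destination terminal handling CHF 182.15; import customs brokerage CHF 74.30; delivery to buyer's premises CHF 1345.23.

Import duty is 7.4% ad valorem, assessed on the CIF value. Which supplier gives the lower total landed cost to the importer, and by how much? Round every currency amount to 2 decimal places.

Supplier A (CFR):
CIF value = CFR price + insurance = 291382.39 + 520.35 = 291902.74
Import duty = 291902.74 × 7.4% = 21600.80
Buyer bears (A): 520.35 + 182.15 + 74.30 + 1345.23 = 2122.03
Landed cost (A) = invoice 291382.39 + 2122.03 + duty 21600.80 = 315105.22
Supplier B (FOB):
CIF value = FOB price + freight + insurance = 284496.13 + 929.31 + 520.35 = 285945.79
Import duty = 285945.79 × 7.4% = 21159.99
Buyer bears (B): 929.31 + 520.35 + 182.15 + 74.30 + 1345.23 = 3051.34
Landed cost (B) = invoice 284496.13 + 3051.34 + duty 21159.99 = 308707.46
Difference = |315105.22 − 308707.46| = 6397.76

Supplier B is cheaper by CHF 6397.76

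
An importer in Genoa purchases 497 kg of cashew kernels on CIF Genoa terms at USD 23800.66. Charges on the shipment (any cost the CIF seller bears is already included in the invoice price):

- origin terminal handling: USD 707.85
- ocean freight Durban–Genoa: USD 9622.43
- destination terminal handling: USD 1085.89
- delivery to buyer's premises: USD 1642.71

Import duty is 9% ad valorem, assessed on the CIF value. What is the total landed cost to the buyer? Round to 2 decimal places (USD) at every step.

Total landed cost: USD 28671.32

CIF: the seller pays costs through ocean freight and marine insurance to the destination port.
Already in the invoice (seller's account under CIF): origin terminal, freight — exclude.
The CIF price already equals the CIF value: 23800.66
Import duty = 23800.66 × 9% = 2142.06
Buyer bears: destination terminal 1085.89 + delivery 1642.71 + duty 2142.06 = 4870.66
Landed cost = invoice 23800.66 + 4870.66 = 28671.32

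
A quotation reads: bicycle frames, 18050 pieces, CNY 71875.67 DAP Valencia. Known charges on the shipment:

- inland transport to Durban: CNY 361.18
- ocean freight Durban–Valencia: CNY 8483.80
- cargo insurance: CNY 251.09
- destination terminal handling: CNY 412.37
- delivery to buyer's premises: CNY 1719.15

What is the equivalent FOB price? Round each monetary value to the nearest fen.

FOB price: CNY 61009.26

Not relevant to the conversion: inland to port — on the seller under both DAP and FOB; already in the DAP price and stays in the FOB price.
From DAP to FOB, the seller no longer bears: freight, insurance, destination terminal, delivery.
FOB price = 71875.67 − 8483.80 − 251.09 − 412.37 − 1719.15 = 61009.26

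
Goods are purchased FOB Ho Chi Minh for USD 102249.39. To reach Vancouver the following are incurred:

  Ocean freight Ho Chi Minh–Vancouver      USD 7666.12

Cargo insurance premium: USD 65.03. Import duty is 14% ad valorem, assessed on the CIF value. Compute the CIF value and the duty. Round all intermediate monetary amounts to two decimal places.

CIF value: USD 109980.54; import duty: USD 15397.28

CIF = FOB price + freight + insurance
CIF = 102249.39 + 7666.12 + 65.03 = 109980.54
Import duty = 109980.54 × 14% = 15397.28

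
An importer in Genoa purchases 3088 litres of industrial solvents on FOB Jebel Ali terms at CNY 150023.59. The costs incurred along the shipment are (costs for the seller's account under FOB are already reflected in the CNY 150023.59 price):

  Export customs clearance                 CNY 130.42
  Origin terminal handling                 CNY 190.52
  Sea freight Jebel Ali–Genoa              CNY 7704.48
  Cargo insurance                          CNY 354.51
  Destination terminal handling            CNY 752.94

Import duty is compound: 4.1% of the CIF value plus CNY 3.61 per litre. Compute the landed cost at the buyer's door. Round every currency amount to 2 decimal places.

FOB: the seller bears costs until goods are on board at the origin port; the buyer bears freight, insurance and all costs thereafter.
Already in the invoice (seller's account under FOB): export clearance, origin terminal — exclude.
CIF value = FOB price + freight + insurance = 150023.59 + 7704.48 + 354.51 = 158082.58
Ad valorem component: 158082.58 × 4.1% = 6481.39
Specific component: 3088 × 3.61 = 11147.68
Import duty = 6481.39 + 11147.68 = 17629.07
Buyer bears: freight 7704.48 + insurance 354.51 + destination terminal 752.94 + duty 17629.07 = 26441.00
Landed cost = invoice 150023.59 + 26441.00 = 176464.59

Total landed cost: CNY 176464.59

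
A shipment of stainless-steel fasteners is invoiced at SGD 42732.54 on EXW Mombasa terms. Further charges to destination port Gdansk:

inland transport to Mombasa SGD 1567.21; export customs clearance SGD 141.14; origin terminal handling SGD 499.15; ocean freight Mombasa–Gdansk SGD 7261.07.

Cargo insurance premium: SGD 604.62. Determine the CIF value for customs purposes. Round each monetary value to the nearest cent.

CIF value: SGD 52805.73

CIF = EXW price + pre-shipment costs + freight + insurance
CIF = 42732.54 + 1567.21 + 141.14 + 499.15 + 7261.07 + 604.62 = 52805.73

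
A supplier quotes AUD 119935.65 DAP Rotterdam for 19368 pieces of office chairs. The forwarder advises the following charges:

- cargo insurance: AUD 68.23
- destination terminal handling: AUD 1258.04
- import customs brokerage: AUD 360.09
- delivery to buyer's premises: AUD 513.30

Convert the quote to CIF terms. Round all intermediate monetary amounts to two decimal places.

CIF price: AUD 118164.31

Not relevant to the conversion: insurance — on the seller under both DAP and CIF; already in the DAP price and stays in the CIF price. brokerage — on the buyer under both terms; not part of either seller's price.
From DAP to CIF, the seller no longer bears: destination terminal, delivery.
CIF price = 119935.65 − 1258.04 − 513.30 = 118164.31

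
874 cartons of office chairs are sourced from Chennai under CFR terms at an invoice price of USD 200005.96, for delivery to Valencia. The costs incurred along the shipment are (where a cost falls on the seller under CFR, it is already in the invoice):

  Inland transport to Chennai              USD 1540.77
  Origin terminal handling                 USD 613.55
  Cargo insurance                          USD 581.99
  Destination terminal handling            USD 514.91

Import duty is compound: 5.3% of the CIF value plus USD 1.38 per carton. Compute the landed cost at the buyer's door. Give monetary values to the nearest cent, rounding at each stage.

Total landed cost: USD 212940.14

CFR: the seller pays costs through ocean freight to the destination port, but not insurance.
Already in the invoice (seller's account under CFR): inland to port, origin terminal — exclude.
CIF value = CFR price + insurance = 200005.96 + 581.99 = 200587.95
Ad valorem component: 200587.95 × 5.3% = 10631.16
Specific component: 874 × 1.38 = 1206.12
Import duty = 10631.16 + 1206.12 = 11837.28
Buyer bears: insurance 581.99 + destination terminal 514.91 + duty 11837.28 = 12934.18
Landed cost = invoice 200005.96 + 12934.18 = 212940.14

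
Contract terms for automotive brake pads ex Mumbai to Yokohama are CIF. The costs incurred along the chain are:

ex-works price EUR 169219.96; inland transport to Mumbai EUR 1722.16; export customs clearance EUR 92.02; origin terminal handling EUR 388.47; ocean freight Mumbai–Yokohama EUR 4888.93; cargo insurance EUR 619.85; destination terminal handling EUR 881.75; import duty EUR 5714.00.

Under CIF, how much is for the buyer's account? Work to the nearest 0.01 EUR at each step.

CIF: the seller pays costs through ocean freight and marine insurance to the destination port.
Seller's account: goods 169219.96 + inland to port 1722.16 + export clearance 92.02 + origin terminal 388.47 + freight 4888.93 + insurance 619.85 = 176931.39
Buyer's account: destination terminal 881.75 + duty 5714.00 = 6595.75

Buyer's account: EUR 6595.75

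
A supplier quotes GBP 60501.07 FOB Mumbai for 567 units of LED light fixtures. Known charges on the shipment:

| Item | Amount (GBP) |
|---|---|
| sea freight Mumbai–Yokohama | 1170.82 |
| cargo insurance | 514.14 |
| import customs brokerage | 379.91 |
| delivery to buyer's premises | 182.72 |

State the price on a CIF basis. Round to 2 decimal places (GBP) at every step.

Not relevant to the conversion: delivery, brokerage — on the buyer under both terms; not part of either seller's price.
From FOB to CIF, the seller additionally bears: freight, insurance.
CIF price = 60501.07 + 1170.82 + 514.14 = 62186.03

CIF price: GBP 62186.03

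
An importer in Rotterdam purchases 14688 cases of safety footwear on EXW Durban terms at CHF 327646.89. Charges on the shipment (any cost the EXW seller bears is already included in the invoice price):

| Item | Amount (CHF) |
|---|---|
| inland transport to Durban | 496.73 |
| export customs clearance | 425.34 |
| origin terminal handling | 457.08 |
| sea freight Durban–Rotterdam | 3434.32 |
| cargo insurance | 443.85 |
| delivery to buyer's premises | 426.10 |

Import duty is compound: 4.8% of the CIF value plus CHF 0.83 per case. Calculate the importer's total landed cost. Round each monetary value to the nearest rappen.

EXW: the seller makes goods available at their premises; the buyer bears all onward costs.
CIF value = EXW price + inland to port + export clearance + origin terminal + freight + insurance = 327646.89 + 496.73 + 425.34 + 457.08 + 3434.32 + 443.85 = 332904.21
Ad valorem component: 332904.21 × 4.8% = 15979.40
Specific component: 14688 × 0.83 = 12191.04
Import duty = 15979.40 + 12191.04 = 28170.44
Buyer bears: inland to port 496.73 + export clearance 425.34 + origin terminal 457.08 + freight 3434.32 + insurance 443.85 + delivery 426.10 + duty 28170.44 = 33853.86
Landed cost = invoice 327646.89 + 33853.86 = 361500.75

Total landed cost: CHF 361500.75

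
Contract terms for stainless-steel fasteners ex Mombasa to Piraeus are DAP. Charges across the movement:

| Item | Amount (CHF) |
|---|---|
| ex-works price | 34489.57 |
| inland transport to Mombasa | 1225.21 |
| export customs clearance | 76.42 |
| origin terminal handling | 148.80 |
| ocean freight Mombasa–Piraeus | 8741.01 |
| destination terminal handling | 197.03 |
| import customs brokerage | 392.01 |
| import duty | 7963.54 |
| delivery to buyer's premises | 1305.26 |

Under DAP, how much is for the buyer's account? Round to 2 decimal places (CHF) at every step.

Buyer's account: CHF 8355.55

DAP: the seller bears all costs to the named destination except import duty and clearance.
Seller's account: goods 34489.57 + inland to port 1225.21 + export clearance 76.42 + origin terminal 148.80 + freight 8741.01 + destination terminal 197.03 + delivery 1305.26 = 46183.30
Buyer's account: brokerage 392.01 + duty 7963.54 = 8355.55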